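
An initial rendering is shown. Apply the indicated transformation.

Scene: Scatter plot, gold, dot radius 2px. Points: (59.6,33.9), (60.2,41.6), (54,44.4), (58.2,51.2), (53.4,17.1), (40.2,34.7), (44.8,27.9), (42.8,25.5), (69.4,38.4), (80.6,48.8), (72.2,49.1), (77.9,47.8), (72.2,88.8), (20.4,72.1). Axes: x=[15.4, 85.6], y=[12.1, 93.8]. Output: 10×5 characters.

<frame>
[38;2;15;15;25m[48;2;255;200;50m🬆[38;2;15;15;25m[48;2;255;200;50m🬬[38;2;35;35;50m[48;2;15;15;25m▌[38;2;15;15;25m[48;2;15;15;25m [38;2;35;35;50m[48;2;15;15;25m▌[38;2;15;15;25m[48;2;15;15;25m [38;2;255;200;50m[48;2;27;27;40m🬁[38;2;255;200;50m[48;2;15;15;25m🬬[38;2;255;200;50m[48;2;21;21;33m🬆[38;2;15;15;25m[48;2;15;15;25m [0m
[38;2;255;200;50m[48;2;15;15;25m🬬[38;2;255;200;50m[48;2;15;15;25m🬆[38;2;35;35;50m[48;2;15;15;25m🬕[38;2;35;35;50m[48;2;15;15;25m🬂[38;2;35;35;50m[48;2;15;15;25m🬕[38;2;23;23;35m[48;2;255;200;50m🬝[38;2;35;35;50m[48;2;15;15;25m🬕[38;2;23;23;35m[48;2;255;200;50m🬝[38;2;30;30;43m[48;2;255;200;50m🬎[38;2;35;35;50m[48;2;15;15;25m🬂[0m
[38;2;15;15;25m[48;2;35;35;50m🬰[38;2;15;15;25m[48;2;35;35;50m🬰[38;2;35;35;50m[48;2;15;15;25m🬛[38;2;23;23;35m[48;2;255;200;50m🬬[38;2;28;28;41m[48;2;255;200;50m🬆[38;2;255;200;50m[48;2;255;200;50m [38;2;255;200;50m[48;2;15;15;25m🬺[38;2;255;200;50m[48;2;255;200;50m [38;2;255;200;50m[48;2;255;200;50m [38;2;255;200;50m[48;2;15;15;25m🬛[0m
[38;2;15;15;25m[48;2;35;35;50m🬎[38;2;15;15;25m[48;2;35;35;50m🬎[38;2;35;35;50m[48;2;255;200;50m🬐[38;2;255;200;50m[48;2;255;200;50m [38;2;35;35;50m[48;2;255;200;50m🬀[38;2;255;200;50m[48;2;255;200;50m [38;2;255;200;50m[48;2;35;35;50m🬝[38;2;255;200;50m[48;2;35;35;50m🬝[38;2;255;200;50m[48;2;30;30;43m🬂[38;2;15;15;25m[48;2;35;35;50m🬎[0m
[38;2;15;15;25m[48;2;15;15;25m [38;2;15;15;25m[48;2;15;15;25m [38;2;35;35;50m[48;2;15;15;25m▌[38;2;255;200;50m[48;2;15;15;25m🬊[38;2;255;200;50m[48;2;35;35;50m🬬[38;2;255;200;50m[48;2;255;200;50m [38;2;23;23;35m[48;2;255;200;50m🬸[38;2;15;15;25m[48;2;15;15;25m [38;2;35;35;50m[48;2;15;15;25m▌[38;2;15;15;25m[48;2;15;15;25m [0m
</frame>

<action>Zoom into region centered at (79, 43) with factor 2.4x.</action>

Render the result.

<frame>
[38;2;15;15;25m[48;2;15;15;25m [38;2;15;15;25m[48;2;15;15;25m [38;2;27;27;40m[48;2;255;200;50m🬝[38;2;15;15;25m[48;2;15;15;25m [38;2;35;35;50m[48;2;15;15;25m▌[38;2;15;15;25m[48;2;255;200;50m🬬[38;2;35;35;50m[48;2;15;15;25m▌[38;2;15;15;25m[48;2;15;15;25m [38;2;35;35;50m[48;2;15;15;25m▌[38;2;15;15;25m[48;2;15;15;25m [0m
[38;2;35;35;50m[48;2;15;15;25m🬂[38;2;23;23;35m[48;2;255;200;50m🬴[38;2;255;200;50m[48;2;255;200;50m [38;2;255;200;50m[48;2;35;35;50m🬺[38;2;255;200;50m[48;2;255;200;50m [38;2;255;200;50m[48;2;255;200;50m [38;2;255;200;50m[48;2;27;27;40m🬃[38;2;35;35;50m[48;2;15;15;25m🬂[38;2;35;35;50m[48;2;15;15;25m🬕[38;2;35;35;50m[48;2;15;15;25m🬂[0m
[38;2;23;23;35m[48;2;255;200;50m🬝[38;2;15;15;25m[48;2;255;200;50m🬀[38;2;35;35;50m[48;2;255;200;50m🬈[38;2;23;23;35m[48;2;255;200;50m🬺[38;2;255;200;50m[48;2;28;28;41m🬆[38;2;255;200;50m[48;2;23;23;35m🬀[38;2;35;35;50m[48;2;15;15;25m🬛[38;2;15;15;25m[48;2;35;35;50m🬰[38;2;35;35;50m[48;2;15;15;25m🬛[38;2;15;15;25m[48;2;35;35;50m🬰[0m
[38;2;15;15;25m[48;2;35;35;50m🬎[38;2;255;200;50m[48;2;28;28;41m🬊[38;2;255;200;50m[48;2;27;27;40m🬀[38;2;15;15;25m[48;2;35;35;50m🬎[38;2;35;35;50m[48;2;15;15;25m🬲[38;2;15;15;25m[48;2;35;35;50m🬎[38;2;35;35;50m[48;2;15;15;25m🬲[38;2;15;15;25m[48;2;35;35;50m🬎[38;2;35;35;50m[48;2;15;15;25m🬲[38;2;15;15;25m[48;2;35;35;50m🬎[0m
[38;2;15;15;25m[48;2;15;15;25m [38;2;15;15;25m[48;2;15;15;25m [38;2;35;35;50m[48;2;15;15;25m▌[38;2;15;15;25m[48;2;15;15;25m [38;2;35;35;50m[48;2;15;15;25m▌[38;2;15;15;25m[48;2;15;15;25m [38;2;35;35;50m[48;2;15;15;25m▌[38;2;15;15;25m[48;2;15;15;25m [38;2;35;35;50m[48;2;15;15;25m▌[38;2;15;15;25m[48;2;15;15;25m [0m
</frame>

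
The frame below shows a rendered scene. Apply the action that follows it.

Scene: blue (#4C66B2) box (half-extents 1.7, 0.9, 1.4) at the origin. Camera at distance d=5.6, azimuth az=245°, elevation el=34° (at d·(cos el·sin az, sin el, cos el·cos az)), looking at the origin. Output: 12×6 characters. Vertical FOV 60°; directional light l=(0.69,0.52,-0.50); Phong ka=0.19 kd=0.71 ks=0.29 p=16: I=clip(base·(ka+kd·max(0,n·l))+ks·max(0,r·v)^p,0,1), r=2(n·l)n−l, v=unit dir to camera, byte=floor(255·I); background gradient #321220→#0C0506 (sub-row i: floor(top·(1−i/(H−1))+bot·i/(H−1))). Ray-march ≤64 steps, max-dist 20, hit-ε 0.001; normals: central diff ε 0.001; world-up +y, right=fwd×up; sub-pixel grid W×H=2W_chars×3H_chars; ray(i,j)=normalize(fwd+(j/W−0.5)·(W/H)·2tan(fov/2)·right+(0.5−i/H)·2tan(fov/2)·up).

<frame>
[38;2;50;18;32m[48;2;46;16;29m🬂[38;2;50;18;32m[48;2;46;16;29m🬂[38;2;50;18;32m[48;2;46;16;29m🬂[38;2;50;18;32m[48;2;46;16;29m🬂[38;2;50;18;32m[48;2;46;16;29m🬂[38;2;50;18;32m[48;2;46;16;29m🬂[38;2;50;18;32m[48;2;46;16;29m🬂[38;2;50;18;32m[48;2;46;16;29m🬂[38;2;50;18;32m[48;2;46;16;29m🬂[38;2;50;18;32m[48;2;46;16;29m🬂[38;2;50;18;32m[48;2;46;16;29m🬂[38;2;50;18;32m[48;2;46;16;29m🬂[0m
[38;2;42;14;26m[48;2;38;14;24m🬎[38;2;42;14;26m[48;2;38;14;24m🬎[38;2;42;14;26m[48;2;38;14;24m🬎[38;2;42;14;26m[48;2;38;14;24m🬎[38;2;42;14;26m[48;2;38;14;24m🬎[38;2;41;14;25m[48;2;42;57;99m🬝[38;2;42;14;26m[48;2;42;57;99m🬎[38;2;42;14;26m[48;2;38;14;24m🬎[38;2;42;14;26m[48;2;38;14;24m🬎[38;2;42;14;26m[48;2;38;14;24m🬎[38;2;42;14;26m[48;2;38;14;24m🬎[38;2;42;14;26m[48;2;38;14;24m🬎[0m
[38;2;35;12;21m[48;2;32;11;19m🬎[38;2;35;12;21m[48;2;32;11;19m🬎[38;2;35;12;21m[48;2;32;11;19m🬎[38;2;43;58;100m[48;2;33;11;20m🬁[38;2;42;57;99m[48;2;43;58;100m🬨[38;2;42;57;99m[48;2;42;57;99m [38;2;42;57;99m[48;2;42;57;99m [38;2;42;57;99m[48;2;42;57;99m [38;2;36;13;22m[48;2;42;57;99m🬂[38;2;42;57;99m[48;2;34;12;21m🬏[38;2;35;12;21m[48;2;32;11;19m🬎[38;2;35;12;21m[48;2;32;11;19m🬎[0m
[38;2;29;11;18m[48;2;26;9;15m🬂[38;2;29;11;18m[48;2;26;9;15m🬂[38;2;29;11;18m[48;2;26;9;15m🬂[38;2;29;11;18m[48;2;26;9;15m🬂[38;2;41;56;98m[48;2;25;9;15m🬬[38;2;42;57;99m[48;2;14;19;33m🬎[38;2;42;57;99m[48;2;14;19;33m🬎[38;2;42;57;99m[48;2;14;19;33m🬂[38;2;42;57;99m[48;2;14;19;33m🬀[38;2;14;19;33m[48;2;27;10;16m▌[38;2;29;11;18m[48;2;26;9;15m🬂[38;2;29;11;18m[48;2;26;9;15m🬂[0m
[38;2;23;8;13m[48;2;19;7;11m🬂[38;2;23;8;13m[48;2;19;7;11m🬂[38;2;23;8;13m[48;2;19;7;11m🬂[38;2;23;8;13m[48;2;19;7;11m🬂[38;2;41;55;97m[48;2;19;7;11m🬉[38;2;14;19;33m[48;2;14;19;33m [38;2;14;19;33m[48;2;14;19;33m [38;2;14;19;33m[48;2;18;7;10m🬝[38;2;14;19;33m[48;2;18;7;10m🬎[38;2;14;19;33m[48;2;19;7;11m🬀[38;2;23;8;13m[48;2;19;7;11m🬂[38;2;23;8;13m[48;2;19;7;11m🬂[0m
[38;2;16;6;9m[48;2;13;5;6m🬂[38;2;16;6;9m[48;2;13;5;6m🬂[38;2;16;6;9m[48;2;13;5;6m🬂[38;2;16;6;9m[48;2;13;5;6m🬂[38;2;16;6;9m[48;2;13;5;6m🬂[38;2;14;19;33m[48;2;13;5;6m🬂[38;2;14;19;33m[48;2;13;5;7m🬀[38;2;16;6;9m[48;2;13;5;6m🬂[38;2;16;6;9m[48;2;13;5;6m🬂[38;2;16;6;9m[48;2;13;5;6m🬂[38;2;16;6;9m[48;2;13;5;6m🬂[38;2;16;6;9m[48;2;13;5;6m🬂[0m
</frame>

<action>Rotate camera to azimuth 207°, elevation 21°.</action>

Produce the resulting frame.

<frame>
[38;2;50;18;32m[48;2;46;16;29m🬂[38;2;50;18;32m[48;2;46;16;29m🬂[38;2;50;18;32m[48;2;46;16;29m🬂[38;2;50;18;32m[48;2;46;16;29m🬂[38;2;50;18;32m[48;2;46;16;29m🬂[38;2;50;18;32m[48;2;46;16;29m🬂[38;2;50;18;32m[48;2;46;16;29m🬂[38;2;50;18;32m[48;2;46;16;29m🬂[38;2;50;18;32m[48;2;46;16;29m🬂[38;2;50;18;32m[48;2;46;16;29m🬂[38;2;50;18;32m[48;2;46;16;29m🬂[38;2;50;18;32m[48;2;46;16;29m🬂[0m
[38;2;42;14;26m[48;2;38;14;24m🬎[38;2;42;14;26m[48;2;38;14;24m🬎[38;2;42;14;26m[48;2;38;14;24m🬎[38;2;42;14;26m[48;2;38;14;24m🬎[38;2;42;14;26m[48;2;38;14;24m🬎[38;2;42;14;26m[48;2;38;14;24m🬎[38;2;42;14;26m[48;2;38;14;24m🬎[38;2;42;14;26m[48;2;38;14;24m🬎[38;2;42;14;26m[48;2;38;14;24m🬎[38;2;42;14;26m[48;2;38;14;24m🬎[38;2;42;14;26m[48;2;38;14;24m🬎[38;2;42;14;26m[48;2;38;14;24m🬎[0m
[38;2;35;12;21m[48;2;32;11;19m🬎[38;2;35;12;21m[48;2;32;11;19m🬎[38;2;35;12;21m[48;2;32;11;19m🬎[38;2;36;13;22m[48;2;41;55;97m🬂[38;2;36;13;22m[48;2;41;56;98m🬀[38;2;42;57;99m[48;2;41;55;97m🬎[38;2;42;57;99m[48;2;41;55;97m🬬[38;2;42;57;99m[48;2;36;13;22m🬺[38;2;28;15;25m[48;2;42;57;99m🬡[38;2;35;12;21m[48;2;32;11;19m🬎[38;2;35;12;21m[48;2;32;11;19m🬎[38;2;35;12;21m[48;2;32;11;19m🬎[0m
[38;2;29;11;18m[48;2;26;9;15m🬂[38;2;29;11;18m[48;2;26;9;15m🬂[38;2;29;11;18m[48;2;26;9;15m🬂[38;2;41;55;97m[48;2;41;55;97m [38;2;41;55;97m[48;2;41;55;97m [38;2;41;55;97m[48;2;41;55;97m [38;2;41;55;97m[48;2;41;55;97m [38;2;41;55;97m[48;2;41;55;97m [38;2;14;19;33m[48;2;14;19;33m [38;2;29;11;18m[48;2;26;9;15m🬂[38;2;29;11;18m[48;2;26;9;15m🬂[38;2;29;11;18m[48;2;26;9;15m🬂[0m
[38;2;23;8;13m[48;2;19;7;11m🬂[38;2;23;8;13m[48;2;19;7;11m🬂[38;2;23;8;13m[48;2;19;7;11m🬂[38;2;41;55;97m[48;2;19;7;11m🬁[38;2;41;55;97m[48;2;19;7;11m🬂[38;2;41;55;97m[48;2;18;7;10m🬎[38;2;41;55;97m[48;2;18;7;10m🬬[38;2;41;55;97m[48;2;41;55;97m [38;2;14;19;33m[48;2;19;7;11m🬄[38;2;23;8;13m[48;2;19;7;11m🬂[38;2;23;8;13m[48;2;19;7;11m🬂[38;2;23;8;13m[48;2;19;7;11m🬂[0m
[38;2;16;6;9m[48;2;13;5;6m🬂[38;2;16;6;9m[48;2;13;5;6m🬂[38;2;16;6;9m[48;2;13;5;6m🬂[38;2;16;6;9m[48;2;13;5;6m🬂[38;2;16;6;9m[48;2;13;5;6m🬂[38;2;16;6;9m[48;2;13;5;6m🬂[38;2;16;6;9m[48;2;13;5;6m🬂[38;2;16;6;9m[48;2;13;5;6m🬂[38;2;16;6;9m[48;2;13;5;6m🬂[38;2;16;6;9m[48;2;13;5;6m🬂[38;2;16;6;9m[48;2;13;5;6m🬂[38;2;16;6;9m[48;2;13;5;6m🬂[0m
</frame>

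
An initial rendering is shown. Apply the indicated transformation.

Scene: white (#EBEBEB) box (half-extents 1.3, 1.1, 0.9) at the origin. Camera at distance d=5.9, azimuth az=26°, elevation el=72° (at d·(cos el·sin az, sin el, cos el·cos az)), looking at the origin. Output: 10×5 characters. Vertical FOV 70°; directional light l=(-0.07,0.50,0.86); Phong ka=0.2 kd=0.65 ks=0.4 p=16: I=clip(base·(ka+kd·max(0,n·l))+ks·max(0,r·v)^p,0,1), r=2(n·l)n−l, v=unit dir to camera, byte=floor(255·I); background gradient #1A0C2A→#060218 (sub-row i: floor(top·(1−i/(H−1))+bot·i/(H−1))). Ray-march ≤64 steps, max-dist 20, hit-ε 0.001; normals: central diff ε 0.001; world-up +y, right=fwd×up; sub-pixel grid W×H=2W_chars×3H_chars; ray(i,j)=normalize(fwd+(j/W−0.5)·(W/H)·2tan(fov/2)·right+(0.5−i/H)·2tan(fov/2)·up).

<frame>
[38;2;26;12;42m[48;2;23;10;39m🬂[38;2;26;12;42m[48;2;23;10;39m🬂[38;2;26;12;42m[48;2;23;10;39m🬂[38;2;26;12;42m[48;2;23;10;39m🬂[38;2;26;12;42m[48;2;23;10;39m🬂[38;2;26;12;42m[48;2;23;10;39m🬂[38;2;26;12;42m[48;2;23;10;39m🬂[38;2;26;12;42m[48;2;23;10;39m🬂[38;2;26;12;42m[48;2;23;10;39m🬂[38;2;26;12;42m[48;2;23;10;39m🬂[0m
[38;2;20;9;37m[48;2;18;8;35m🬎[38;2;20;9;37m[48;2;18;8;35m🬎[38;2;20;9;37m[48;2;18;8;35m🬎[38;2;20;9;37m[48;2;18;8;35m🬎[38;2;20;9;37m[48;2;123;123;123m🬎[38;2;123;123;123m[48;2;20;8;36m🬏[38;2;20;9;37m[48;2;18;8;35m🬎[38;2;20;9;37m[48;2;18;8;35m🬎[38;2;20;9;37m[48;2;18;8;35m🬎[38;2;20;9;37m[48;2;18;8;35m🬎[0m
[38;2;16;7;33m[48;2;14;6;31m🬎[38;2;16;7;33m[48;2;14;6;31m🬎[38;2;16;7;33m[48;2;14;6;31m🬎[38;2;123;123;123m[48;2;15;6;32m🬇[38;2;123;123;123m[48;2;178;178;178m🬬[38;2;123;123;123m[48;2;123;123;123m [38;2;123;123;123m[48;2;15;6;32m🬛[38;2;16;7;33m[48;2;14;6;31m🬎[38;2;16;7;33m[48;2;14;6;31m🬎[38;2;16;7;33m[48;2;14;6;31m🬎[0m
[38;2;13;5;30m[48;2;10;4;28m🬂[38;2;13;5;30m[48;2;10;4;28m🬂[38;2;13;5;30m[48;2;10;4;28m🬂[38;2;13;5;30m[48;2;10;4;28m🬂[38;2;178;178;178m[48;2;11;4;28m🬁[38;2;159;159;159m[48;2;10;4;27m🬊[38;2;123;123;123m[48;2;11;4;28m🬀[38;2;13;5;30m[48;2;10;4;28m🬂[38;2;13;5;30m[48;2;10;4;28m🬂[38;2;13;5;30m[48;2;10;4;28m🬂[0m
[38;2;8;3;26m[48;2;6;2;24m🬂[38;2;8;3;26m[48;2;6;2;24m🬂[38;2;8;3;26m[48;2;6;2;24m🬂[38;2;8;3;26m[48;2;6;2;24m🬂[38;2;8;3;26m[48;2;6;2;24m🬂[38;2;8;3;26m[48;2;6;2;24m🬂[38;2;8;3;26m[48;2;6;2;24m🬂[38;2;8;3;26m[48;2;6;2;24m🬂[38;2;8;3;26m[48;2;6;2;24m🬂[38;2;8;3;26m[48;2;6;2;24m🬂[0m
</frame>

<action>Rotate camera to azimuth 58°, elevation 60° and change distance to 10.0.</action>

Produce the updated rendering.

<frame>
[38;2;26;12;42m[48;2;23;10;39m🬂[38;2;26;12;42m[48;2;23;10;39m🬂[38;2;26;12;42m[48;2;23;10;39m🬂[38;2;26;12;42m[48;2;23;10;39m🬂[38;2;26;12;42m[48;2;23;10;39m🬂[38;2;26;12;42m[48;2;23;10;39m🬂[38;2;26;12;42m[48;2;23;10;39m🬂[38;2;26;12;42m[48;2;23;10;39m🬂[38;2;26;12;42m[48;2;23;10;39m🬂[38;2;26;12;42m[48;2;23;10;39m🬂[0m
[38;2;20;9;37m[48;2;18;8;35m🬎[38;2;20;9;37m[48;2;18;8;35m🬎[38;2;20;9;37m[48;2;18;8;35m🬎[38;2;20;9;37m[48;2;18;8;35m🬎[38;2;20;9;37m[48;2;18;8;35m🬎[38;2;20;9;37m[48;2;18;8;35m🬎[38;2;20;9;37m[48;2;18;8;35m🬎[38;2;20;9;37m[48;2;18;8;35m🬎[38;2;20;9;37m[48;2;18;8;35m🬎[38;2;20;9;37m[48;2;18;8;35m🬎[0m
[38;2;16;7;33m[48;2;14;6;31m🬎[38;2;16;7;33m[48;2;14;6;31m🬎[38;2;16;7;33m[48;2;14;6;31m🬎[38;2;16;7;33m[48;2;14;6;31m🬎[38;2;15;6;32m[48;2;141;141;141m▌[38;2;123;123;123m[48;2;32;27;40m🬛[38;2;16;7;33m[48;2;14;6;31m🬎[38;2;16;7;33m[48;2;14;6;31m🬎[38;2;16;7;33m[48;2;14;6;31m🬎[38;2;16;7;33m[48;2;14;6;31m🬎[0m
[38;2;13;5;30m[48;2;10;4;28m🬂[38;2;13;5;30m[48;2;10;4;28m🬂[38;2;13;5;30m[48;2;10;4;28m🬂[38;2;13;5;30m[48;2;10;4;28m🬂[38;2;13;5;30m[48;2;10;4;28m🬂[38;2;47;47;47m[48;2;11;4;28m🬀[38;2;13;5;30m[48;2;10;4;28m🬂[38;2;13;5;30m[48;2;10;4;28m🬂[38;2;13;5;30m[48;2;10;4;28m🬂[38;2;13;5;30m[48;2;10;4;28m🬂[0m
[38;2;8;3;26m[48;2;6;2;24m🬂[38;2;8;3;26m[48;2;6;2;24m🬂[38;2;8;3;26m[48;2;6;2;24m🬂[38;2;8;3;26m[48;2;6;2;24m🬂[38;2;8;3;26m[48;2;6;2;24m🬂[38;2;8;3;26m[48;2;6;2;24m🬂[38;2;8;3;26m[48;2;6;2;24m🬂[38;2;8;3;26m[48;2;6;2;24m🬂[38;2;8;3;26m[48;2;6;2;24m🬂[38;2;8;3;26m[48;2;6;2;24m🬂[0m
</frame>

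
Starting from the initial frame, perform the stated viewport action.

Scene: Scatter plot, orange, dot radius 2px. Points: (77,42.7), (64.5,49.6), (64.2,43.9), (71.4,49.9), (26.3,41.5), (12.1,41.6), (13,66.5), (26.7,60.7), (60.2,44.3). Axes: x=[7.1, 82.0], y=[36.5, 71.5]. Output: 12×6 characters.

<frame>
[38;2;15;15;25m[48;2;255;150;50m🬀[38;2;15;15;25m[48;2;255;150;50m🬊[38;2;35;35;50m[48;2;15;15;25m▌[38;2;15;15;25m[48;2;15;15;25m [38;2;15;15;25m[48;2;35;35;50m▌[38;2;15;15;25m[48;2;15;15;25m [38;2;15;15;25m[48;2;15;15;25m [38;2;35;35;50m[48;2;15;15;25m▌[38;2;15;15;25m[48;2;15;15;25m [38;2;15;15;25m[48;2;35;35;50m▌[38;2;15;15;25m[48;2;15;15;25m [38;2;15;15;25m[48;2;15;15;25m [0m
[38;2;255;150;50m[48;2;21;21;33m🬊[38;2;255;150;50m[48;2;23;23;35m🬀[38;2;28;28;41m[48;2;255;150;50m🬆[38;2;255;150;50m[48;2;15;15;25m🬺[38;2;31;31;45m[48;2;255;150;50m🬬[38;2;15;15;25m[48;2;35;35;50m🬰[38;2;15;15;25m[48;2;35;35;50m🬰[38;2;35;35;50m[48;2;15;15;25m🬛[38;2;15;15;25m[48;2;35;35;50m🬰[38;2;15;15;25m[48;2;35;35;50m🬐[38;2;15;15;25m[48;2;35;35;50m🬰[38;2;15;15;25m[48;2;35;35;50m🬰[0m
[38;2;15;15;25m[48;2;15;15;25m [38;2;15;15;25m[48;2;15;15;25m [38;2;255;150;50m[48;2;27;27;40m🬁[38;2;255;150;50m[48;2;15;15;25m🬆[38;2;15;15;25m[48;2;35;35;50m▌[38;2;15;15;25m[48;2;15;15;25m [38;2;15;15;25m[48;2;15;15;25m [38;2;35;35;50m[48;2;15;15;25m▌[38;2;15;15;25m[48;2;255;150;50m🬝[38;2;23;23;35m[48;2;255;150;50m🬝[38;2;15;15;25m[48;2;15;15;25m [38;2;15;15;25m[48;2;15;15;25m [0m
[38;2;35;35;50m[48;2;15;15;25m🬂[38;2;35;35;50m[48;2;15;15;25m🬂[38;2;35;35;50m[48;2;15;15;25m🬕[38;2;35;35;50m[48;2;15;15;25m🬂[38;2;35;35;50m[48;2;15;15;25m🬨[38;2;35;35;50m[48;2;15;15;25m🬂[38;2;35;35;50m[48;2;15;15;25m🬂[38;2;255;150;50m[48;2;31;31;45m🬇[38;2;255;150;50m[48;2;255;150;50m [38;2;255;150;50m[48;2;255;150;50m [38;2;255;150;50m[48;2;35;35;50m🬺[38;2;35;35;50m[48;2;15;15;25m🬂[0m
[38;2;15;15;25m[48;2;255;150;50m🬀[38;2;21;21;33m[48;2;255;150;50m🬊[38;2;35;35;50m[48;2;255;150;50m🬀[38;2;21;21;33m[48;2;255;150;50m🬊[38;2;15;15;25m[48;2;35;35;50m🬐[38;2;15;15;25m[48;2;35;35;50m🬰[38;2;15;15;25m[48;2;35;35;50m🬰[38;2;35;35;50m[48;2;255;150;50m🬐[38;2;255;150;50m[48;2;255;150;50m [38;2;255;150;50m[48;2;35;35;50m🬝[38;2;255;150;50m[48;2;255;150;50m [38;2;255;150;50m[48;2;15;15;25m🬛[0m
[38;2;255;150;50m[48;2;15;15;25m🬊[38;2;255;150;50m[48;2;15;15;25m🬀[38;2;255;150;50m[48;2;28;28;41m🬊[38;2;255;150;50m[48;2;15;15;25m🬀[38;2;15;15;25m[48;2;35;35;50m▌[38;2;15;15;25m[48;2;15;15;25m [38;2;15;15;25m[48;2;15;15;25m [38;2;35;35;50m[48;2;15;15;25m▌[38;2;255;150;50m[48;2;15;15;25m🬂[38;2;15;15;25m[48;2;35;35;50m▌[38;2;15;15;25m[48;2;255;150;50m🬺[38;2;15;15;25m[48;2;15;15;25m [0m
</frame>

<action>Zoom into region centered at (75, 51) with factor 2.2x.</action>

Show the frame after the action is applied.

<frame>
[38;2;15;15;25m[48;2;15;15;25m [38;2;15;15;25m[48;2;15;15;25m [38;2;35;35;50m[48;2;15;15;25m▌[38;2;15;15;25m[48;2;15;15;25m [38;2;15;15;25m[48;2;35;35;50m▌[38;2;15;15;25m[48;2;15;15;25m [38;2;15;15;25m[48;2;15;15;25m [38;2;35;35;50m[48;2;15;15;25m▌[38;2;15;15;25m[48;2;15;15;25m [38;2;15;15;25m[48;2;35;35;50m▌[38;2;15;15;25m[48;2;15;15;25m [38;2;15;15;25m[48;2;15;15;25m [0m
[38;2;15;15;25m[48;2;35;35;50m🬰[38;2;15;15;25m[48;2;35;35;50m🬰[38;2;35;35;50m[48;2;15;15;25m🬛[38;2;15;15;25m[48;2;35;35;50m🬰[38;2;15;15;25m[48;2;35;35;50m🬐[38;2;15;15;25m[48;2;35;35;50m🬰[38;2;15;15;25m[48;2;35;35;50m🬰[38;2;35;35;50m[48;2;15;15;25m🬛[38;2;15;15;25m[48;2;35;35;50m🬰[38;2;15;15;25m[48;2;35;35;50m🬐[38;2;15;15;25m[48;2;35;35;50m🬰[38;2;15;15;25m[48;2;35;35;50m🬰[0m
[38;2;15;15;25m[48;2;15;15;25m [38;2;15;15;25m[48;2;255;150;50m🬝[38;2;21;21;33m[48;2;255;150;50m🬊[38;2;15;15;25m[48;2;15;15;25m [38;2;21;21;33m[48;2;255;150;50m🬆[38;2;15;15;25m[48;2;255;150;50m🬬[38;2;15;15;25m[48;2;15;15;25m [38;2;35;35;50m[48;2;15;15;25m▌[38;2;15;15;25m[48;2;15;15;25m [38;2;15;15;25m[48;2;35;35;50m▌[38;2;15;15;25m[48;2;15;15;25m [38;2;15;15;25m[48;2;15;15;25m [0m
[38;2;35;35;50m[48;2;15;15;25m🬂[38;2;255;150;50m[48;2;15;15;25m🬊[38;2;255;150;50m[48;2;15;15;25m🬝[38;2;255;150;50m[48;2;15;15;25m🬂[38;2;255;150;50m[48;2;15;15;25m🬬[38;2;255;150;50m[48;2;15;15;25m🬆[38;2;35;35;50m[48;2;15;15;25m🬂[38;2;35;35;50m[48;2;15;15;25m🬕[38;2;35;35;50m[48;2;15;15;25m🬂[38;2;35;35;50m[48;2;15;15;25m🬨[38;2;35;35;50m[48;2;15;15;25m🬂[38;2;35;35;50m[48;2;15;15;25m🬂[0m
[38;2;21;21;33m[48;2;255;150;50m🬆[38;2;23;23;35m[48;2;255;150;50m🬬[38;2;27;27;40m[48;2;255;150;50m🬬[38;2;15;15;25m[48;2;35;35;50m🬰[38;2;15;15;25m[48;2;35;35;50m🬐[38;2;15;15;25m[48;2;35;35;50m🬰[38;2;15;15;25m[48;2;35;35;50m🬰[38;2;35;35;50m[48;2;15;15;25m🬛[38;2;15;15;25m[48;2;35;35;50m🬰[38;2;15;15;25m[48;2;35;35;50m🬐[38;2;15;15;25m[48;2;35;35;50m🬰[38;2;15;15;25m[48;2;35;35;50m🬰[0m
[38;2;255;150;50m[48;2;15;15;25m🬬[38;2;255;150;50m[48;2;15;15;25m🬬[38;2;255;150;50m[48;2;255;150;50m [38;2;15;15;25m[48;2;255;150;50m🬸[38;2;15;15;25m[48;2;35;35;50m▌[38;2;15;15;25m[48;2;255;150;50m🬆[38;2;255;150;50m[48;2;15;15;25m🬺[38;2;23;23;35m[48;2;255;150;50m🬬[38;2;15;15;25m[48;2;15;15;25m [38;2;15;15;25m[48;2;35;35;50m▌[38;2;15;15;25m[48;2;15;15;25m [38;2;15;15;25m[48;2;15;15;25m [0m
</frame>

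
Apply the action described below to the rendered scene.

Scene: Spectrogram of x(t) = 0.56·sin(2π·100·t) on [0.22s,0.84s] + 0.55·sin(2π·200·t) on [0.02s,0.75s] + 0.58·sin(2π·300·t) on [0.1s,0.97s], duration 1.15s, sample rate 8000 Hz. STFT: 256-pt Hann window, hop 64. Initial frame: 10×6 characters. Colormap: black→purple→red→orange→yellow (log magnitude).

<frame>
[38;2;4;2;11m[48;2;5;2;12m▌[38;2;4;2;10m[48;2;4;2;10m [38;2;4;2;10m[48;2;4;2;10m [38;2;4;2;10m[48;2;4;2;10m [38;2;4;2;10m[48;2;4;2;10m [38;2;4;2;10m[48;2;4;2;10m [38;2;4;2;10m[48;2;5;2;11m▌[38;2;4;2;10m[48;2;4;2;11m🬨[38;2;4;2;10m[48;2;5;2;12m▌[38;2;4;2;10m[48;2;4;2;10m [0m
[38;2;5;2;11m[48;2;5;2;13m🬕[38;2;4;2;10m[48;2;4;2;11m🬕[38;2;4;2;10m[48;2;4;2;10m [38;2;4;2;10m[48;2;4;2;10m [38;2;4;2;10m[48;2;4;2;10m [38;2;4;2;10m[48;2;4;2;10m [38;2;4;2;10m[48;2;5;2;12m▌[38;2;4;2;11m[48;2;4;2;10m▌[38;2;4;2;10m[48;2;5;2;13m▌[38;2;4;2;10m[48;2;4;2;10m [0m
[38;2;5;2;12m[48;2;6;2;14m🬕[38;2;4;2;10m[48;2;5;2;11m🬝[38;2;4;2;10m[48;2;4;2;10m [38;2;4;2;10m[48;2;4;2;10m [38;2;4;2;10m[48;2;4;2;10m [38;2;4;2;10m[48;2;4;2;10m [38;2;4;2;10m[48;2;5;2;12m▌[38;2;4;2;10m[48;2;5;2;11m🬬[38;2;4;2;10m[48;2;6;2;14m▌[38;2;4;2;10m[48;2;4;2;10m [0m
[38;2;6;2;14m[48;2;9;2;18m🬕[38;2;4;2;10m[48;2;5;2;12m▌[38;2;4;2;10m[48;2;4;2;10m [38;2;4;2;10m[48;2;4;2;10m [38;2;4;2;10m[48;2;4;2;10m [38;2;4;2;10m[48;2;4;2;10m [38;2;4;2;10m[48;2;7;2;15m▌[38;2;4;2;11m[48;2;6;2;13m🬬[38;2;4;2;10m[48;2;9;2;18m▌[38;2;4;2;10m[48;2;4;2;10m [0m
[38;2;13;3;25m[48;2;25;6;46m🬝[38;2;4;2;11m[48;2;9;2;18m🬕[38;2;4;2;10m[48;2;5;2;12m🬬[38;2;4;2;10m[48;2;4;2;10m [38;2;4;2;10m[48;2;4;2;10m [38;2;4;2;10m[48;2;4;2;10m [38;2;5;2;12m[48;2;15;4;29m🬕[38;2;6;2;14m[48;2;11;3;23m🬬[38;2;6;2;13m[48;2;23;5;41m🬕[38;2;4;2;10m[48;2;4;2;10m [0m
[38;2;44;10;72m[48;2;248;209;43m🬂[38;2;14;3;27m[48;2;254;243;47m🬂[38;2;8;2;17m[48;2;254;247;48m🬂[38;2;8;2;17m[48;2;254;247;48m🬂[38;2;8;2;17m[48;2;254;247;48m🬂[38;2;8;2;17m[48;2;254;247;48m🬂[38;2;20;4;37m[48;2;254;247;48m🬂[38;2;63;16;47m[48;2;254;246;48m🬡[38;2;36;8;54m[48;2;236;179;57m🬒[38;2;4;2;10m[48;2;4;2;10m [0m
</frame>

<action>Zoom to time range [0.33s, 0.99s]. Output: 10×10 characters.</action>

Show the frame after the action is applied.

<frame>
[38;2;4;2;10m[48;2;4;2;10m [38;2;4;2;10m[48;2;4;2;10m [38;2;4;2;10m[48;2;4;2;10m [38;2;4;2;10m[48;2;4;2;10m [38;2;4;2;10m[48;2;4;2;10m [38;2;4;2;10m[48;2;4;2;10m [38;2;4;2;10m[48;2;5;2;11m🬝[38;2;4;2;10m[48;2;4;2;10m [38;2;4;2;10m[48;2;4;2;10m [38;2;4;2;10m[48;2;4;2;11m▌[0m
[38;2;4;2;10m[48;2;4;2;10m [38;2;4;2;10m[48;2;4;2;10m [38;2;4;2;10m[48;2;4;2;10m [38;2;4;2;10m[48;2;4;2;10m [38;2;4;2;10m[48;2;4;2;10m [38;2;4;2;10m[48;2;4;2;10m [38;2;4;2;10m[48;2;5;2;11m▌[38;2;4;2;10m[48;2;4;2;10m [38;2;4;2;10m[48;2;4;2;11m🬨[38;2;4;2;10m[48;2;4;2;11m▌[0m
[38;2;4;2;10m[48;2;4;2;10m [38;2;4;2;10m[48;2;4;2;10m [38;2;4;2;10m[48;2;4;2;10m [38;2;4;2;10m[48;2;4;2;10m [38;2;4;2;10m[48;2;4;2;10m [38;2;4;2;10m[48;2;4;2;10m [38;2;4;2;10m[48;2;5;2;11m▌[38;2;4;2;10m[48;2;4;2;10m [38;2;4;2;11m[48;2;4;2;10m▌[38;2;4;2;10m[48;2;5;2;11m▌[0m
[38;2;4;2;10m[48;2;4;2;10m [38;2;4;2;10m[48;2;4;2;10m [38;2;4;2;10m[48;2;4;2;10m [38;2;4;2;10m[48;2;4;2;10m [38;2;4;2;10m[48;2;4;2;10m [38;2;4;2;10m[48;2;4;2;10m [38;2;4;2;10m[48;2;5;2;12m▌[38;2;4;2;10m[48;2;4;2;11m🬝[38;2;4;2;11m[48;2;4;2;10m▌[38;2;4;2;10m[48;2;5;2;11m▌[0m
[38;2;4;2;10m[48;2;4;2;10m [38;2;4;2;10m[48;2;4;2;10m [38;2;4;2;10m[48;2;4;2;10m [38;2;4;2;10m[48;2;4;2;10m [38;2;4;2;10m[48;2;4;2;10m [38;2;4;2;10m[48;2;4;2;10m [38;2;4;2;10m[48;2;5;2;12m▌[38;2;4;2;10m[48;2;4;2;11m▌[38;2;4;2;10m[48;2;5;2;11m🬨[38;2;4;2;10m[48;2;5;2;12m▌[0m
[38;2;4;2;10m[48;2;4;2;10m [38;2;4;2;10m[48;2;4;2;10m [38;2;4;2;10m[48;2;4;2;10m [38;2;4;2;10m[48;2;4;2;10m [38;2;4;2;10m[48;2;4;2;10m [38;2;4;2;10m[48;2;4;2;10m [38;2;4;2;10m[48;2;6;2;13m▌[38;2;4;2;10m[48;2;5;2;11m🬝[38;2;5;2;12m[48;2;4;2;10m▌[38;2;4;2;10m[48;2;5;2;13m▌[0m
[38;2;4;2;10m[48;2;4;2;10m [38;2;4;2;10m[48;2;4;2;10m [38;2;4;2;10m[48;2;4;2;10m [38;2;4;2;10m[48;2;4;2;10m [38;2;4;2;10m[48;2;4;2;10m [38;2;4;2;10m[48;2;4;2;10m [38;2;4;2;10m[48;2;7;2;16m▌[38;2;4;2;10m[48;2;5;2;12m▌[38;2;4;2;10m[48;2;5;2;13m▐[38;2;4;2;10m[48;2;7;2;15m▌[0m
[38;2;4;2;10m[48;2;4;2;10m [38;2;4;2;10m[48;2;4;2;10m [38;2;4;2;10m[48;2;4;2;10m [38;2;4;2;10m[48;2;4;2;10m [38;2;4;2;10m[48;2;4;2;10m [38;2;4;2;10m[48;2;4;2;10m [38;2;4;2;11m[48;2;11;3;22m▌[38;2;4;2;10m[48;2;6;2;14m▌[38;2;4;2;10m[48;2;8;2;17m▐[38;2;4;2;10m[48;2;11;3;21m▌[0m
[38;2;4;2;11m[48;2;19;5;36m🬎[38;2;4;2;11m[48;2;19;5;36m🬎[38;2;4;2;11m[48;2;19;5;36m🬎[38;2;4;2;11m[48;2;19;5;36m🬎[38;2;4;2;11m[48;2;19;5;36m🬎[38;2;4;2;11m[48;2;19;5;36m🬎[38;2;15;4;29m[48;2;45;10;79m🬝[38;2;7;2;15m[48;2;19;5;36m🬎[38;2;8;2;17m[48;2;22;5;40m🬎[38;2;13;3;26m[48;2;50;11;87m🬝[0m
[38;2;254;238;45m[48;2;254;246;48m🬋[38;2;254;238;45m[48;2;254;246;48m🬋[38;2;254;238;45m[48;2;254;246;48m🬋[38;2;254;238;45m[48;2;254;246;48m🬋[38;2;254;238;45m[48;2;254;246;48m🬋[38;2;254;238;45m[48;2;254;246;48m🬋[38;2;253;214;35m[48;2;254;245;47m🬇[38;2;196;54;77m[48;2;254;246;48m🬋[38;2;242;179;41m[48;2;97;25;48m🬕[38;2;242;193;48m[48;2;82;20;61m🬊[0m
</frame>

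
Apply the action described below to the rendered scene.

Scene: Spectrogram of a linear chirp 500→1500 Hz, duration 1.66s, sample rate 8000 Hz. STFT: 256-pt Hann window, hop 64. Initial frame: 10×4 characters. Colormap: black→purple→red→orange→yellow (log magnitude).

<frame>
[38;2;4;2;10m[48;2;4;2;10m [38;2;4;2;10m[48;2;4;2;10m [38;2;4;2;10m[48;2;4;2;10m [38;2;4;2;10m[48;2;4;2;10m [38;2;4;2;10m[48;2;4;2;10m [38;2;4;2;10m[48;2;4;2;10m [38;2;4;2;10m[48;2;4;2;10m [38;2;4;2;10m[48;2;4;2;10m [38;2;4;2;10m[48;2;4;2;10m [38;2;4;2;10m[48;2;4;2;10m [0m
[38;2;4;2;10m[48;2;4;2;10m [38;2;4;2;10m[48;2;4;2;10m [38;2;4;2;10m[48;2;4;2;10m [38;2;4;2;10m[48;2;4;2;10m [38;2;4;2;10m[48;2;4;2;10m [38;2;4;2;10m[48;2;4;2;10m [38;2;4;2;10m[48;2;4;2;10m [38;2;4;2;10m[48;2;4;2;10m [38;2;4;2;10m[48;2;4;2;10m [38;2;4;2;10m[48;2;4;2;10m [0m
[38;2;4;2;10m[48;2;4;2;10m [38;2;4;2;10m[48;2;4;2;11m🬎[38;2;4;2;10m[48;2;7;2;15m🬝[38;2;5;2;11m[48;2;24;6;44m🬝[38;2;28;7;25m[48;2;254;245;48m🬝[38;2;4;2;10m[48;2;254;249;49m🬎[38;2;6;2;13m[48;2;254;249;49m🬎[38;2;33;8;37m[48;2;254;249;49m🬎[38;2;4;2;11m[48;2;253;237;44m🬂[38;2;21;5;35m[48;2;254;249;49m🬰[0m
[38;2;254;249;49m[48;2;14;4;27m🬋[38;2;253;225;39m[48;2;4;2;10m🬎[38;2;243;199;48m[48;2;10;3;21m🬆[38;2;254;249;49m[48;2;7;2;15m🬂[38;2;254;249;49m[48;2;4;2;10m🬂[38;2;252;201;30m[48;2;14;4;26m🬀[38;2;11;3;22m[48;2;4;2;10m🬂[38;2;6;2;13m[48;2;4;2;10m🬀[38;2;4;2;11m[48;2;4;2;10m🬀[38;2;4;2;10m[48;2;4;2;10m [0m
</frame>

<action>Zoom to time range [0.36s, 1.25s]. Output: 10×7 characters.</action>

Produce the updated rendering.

<frame>
[38;2;4;2;10m[48;2;4;2;10m [38;2;4;2;10m[48;2;4;2;10m [38;2;4;2;10m[48;2;4;2;10m [38;2;4;2;10m[48;2;4;2;10m [38;2;4;2;10m[48;2;4;2;10m [38;2;4;2;10m[48;2;4;2;10m [38;2;4;2;10m[48;2;4;2;10m [38;2;4;2;10m[48;2;4;2;10m [38;2;4;2;10m[48;2;4;2;10m [38;2;4;2;10m[48;2;4;2;10m [0m
[38;2;4;2;10m[48;2;4;2;10m [38;2;4;2;10m[48;2;4;2;10m [38;2;4;2;10m[48;2;4;2;10m [38;2;4;2;10m[48;2;4;2;10m [38;2;4;2;10m[48;2;4;2;10m [38;2;4;2;10m[48;2;4;2;10m [38;2;4;2;10m[48;2;4;2;10m [38;2;4;2;10m[48;2;4;2;10m [38;2;4;2;10m[48;2;4;2;10m [38;2;4;2;10m[48;2;4;2;10m [0m
[38;2;4;2;10m[48;2;4;2;10m [38;2;4;2;10m[48;2;4;2;10m [38;2;4;2;10m[48;2;4;2;10m [38;2;4;2;10m[48;2;4;2;10m [38;2;4;2;10m[48;2;4;2;10m [38;2;4;2;10m[48;2;4;2;10m [38;2;4;2;10m[48;2;4;2;10m [38;2;4;2;10m[48;2;4;2;10m [38;2;4;2;10m[48;2;4;2;10m [38;2;4;2;10m[48;2;4;2;10m [0m
[38;2;4;2;10m[48;2;4;2;10m [38;2;4;2;10m[48;2;4;2;10m [38;2;4;2;10m[48;2;4;2;10m [38;2;4;2;10m[48;2;4;2;10m [38;2;4;2;10m[48;2;4;2;10m [38;2;4;2;10m[48;2;4;2;10m [38;2;4;2;10m[48;2;4;2;10m [38;2;4;2;10m[48;2;4;2;10m [38;2;4;2;10m[48;2;4;2;10m [38;2;4;2;10m[48;2;4;2;10m [0m
[38;2;4;2;10m[48;2;4;2;10m [38;2;4;2;10m[48;2;4;2;11m🬎[38;2;4;2;10m[48;2;5;2;11m🬝[38;2;4;2;10m[48;2;5;2;12m🬎[38;2;4;2;10m[48;2;7;2;15m🬎[38;2;4;2;10m[48;2;11;3;22m🬎[38;2;8;2;17m[48;2;50;11;87m🬝[38;2;5;2;11m[48;2;232;142;48m🬎[38;2;6;2;13m[48;2;254;249;49m🬎[38;2;11;3;23m[48;2;254;249;49m🬎[0m
[38;2;6;2;14m[48;2;253;226;40m🬂[38;2;64;16;41m[48;2;253;236;44m🬡[38;2;27;6;50m[48;2;254;249;49m🬰[38;2;245;202;45m[48;2;27;6;44m🬍[38;2;253;239;45m[48;2;7;2;15m🬎[38;2;246;203;45m[48;2;23;5;38m🬆[38;2;254;249;49m[48;2;11;3;23m🬂[38;2;254;249;49m[48;2;7;2;15m🬂[38;2;252;205;31m[48;2;5;2;12m🬂[38;2;58;13;89m[48;2;9;3;18m🬀[0m
[38;2;8;2;17m[48;2;4;2;10m🬂[38;2;5;2;12m[48;2;4;2;10m🬂[38;2;5;2;11m[48;2;4;2;10m🬂[38;2;4;2;11m[48;2;4;2;10m🬂[38;2;4;2;10m[48;2;4;2;10m [38;2;4;2;10m[48;2;4;2;10m [38;2;4;2;10m[48;2;4;2;10m [38;2;4;2;10m[48;2;4;2;10m [38;2;4;2;10m[48;2;4;2;10m [38;2;4;2;10m[48;2;4;2;10m [0m
</frame>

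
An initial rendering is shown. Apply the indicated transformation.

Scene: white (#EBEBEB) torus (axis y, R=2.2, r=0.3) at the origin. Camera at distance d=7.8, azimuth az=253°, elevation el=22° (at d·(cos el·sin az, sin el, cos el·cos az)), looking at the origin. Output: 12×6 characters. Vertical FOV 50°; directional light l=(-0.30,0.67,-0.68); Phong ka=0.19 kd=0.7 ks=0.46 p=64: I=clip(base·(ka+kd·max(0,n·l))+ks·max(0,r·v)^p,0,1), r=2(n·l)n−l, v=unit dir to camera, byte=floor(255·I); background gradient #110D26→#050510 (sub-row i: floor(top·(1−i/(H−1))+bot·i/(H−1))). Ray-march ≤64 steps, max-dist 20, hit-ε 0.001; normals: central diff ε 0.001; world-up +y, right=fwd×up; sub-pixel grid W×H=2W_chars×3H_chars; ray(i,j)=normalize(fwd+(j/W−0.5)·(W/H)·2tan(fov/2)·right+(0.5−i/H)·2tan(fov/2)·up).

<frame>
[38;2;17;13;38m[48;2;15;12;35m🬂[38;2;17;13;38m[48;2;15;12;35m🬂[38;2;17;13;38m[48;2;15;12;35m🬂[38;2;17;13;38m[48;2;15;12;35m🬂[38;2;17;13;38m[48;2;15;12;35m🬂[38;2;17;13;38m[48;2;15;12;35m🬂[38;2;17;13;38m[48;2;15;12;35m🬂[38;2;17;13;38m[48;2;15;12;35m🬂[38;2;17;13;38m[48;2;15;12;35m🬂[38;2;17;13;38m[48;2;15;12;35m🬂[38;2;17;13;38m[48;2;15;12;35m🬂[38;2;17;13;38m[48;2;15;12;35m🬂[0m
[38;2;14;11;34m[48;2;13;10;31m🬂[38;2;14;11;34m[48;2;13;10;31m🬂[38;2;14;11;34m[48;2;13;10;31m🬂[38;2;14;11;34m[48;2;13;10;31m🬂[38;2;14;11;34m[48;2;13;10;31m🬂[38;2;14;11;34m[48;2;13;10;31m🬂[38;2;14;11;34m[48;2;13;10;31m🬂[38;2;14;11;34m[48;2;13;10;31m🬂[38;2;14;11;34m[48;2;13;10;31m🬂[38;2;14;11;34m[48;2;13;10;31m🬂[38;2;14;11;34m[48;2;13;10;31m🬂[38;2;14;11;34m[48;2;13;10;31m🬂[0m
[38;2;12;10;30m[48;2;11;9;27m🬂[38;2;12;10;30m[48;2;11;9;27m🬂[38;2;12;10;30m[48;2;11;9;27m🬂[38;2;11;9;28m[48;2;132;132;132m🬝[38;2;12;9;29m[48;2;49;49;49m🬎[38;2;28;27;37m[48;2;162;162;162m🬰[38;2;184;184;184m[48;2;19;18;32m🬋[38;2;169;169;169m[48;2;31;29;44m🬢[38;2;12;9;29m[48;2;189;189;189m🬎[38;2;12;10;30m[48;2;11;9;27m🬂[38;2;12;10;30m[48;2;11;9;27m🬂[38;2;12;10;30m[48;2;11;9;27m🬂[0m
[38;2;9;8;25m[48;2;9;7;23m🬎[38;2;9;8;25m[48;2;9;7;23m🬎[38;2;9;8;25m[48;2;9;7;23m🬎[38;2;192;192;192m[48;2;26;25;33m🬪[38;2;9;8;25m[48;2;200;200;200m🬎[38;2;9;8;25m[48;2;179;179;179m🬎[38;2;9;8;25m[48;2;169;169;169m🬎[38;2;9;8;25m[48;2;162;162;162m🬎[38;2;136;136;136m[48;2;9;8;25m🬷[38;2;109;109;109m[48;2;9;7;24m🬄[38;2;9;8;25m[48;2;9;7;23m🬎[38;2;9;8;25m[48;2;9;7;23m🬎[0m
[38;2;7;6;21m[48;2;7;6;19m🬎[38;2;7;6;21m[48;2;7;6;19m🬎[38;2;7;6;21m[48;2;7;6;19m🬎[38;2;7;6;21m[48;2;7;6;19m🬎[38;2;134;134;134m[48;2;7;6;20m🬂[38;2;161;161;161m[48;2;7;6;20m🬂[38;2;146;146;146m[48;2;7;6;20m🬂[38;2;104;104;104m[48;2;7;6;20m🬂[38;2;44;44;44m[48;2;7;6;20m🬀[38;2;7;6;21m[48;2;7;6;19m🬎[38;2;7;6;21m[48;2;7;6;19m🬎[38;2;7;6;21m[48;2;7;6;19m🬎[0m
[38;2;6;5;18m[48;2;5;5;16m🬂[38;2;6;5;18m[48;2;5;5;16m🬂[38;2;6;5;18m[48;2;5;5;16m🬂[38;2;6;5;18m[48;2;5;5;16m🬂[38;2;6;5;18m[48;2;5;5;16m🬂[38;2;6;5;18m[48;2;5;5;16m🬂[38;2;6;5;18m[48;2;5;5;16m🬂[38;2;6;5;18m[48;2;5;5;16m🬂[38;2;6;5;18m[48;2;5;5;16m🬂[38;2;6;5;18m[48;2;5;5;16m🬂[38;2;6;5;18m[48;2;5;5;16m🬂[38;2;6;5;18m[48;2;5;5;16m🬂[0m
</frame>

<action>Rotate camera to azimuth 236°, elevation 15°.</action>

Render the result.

<frame>
[38;2;17;13;38m[48;2;15;12;35m🬂[38;2;17;13;38m[48;2;15;12;35m🬂[38;2;17;13;38m[48;2;15;12;35m🬂[38;2;17;13;38m[48;2;15;12;35m🬂[38;2;17;13;38m[48;2;15;12;35m🬂[38;2;17;13;38m[48;2;15;12;35m🬂[38;2;17;13;38m[48;2;15;12;35m🬂[38;2;17;13;38m[48;2;15;12;35m🬂[38;2;17;13;38m[48;2;15;12;35m🬂[38;2;17;13;38m[48;2;15;12;35m🬂[38;2;17;13;38m[48;2;15;12;35m🬂[38;2;17;13;38m[48;2;15;12;35m🬂[0m
[38;2;14;11;34m[48;2;13;10;31m🬂[38;2;14;11;34m[48;2;13;10;31m🬂[38;2;14;11;34m[48;2;13;10;31m🬂[38;2;14;11;34m[48;2;13;10;31m🬂[38;2;14;11;34m[48;2;13;10;31m🬂[38;2;14;11;34m[48;2;13;10;31m🬂[38;2;14;11;34m[48;2;13;10;31m🬂[38;2;14;11;34m[48;2;13;10;31m🬂[38;2;14;11;34m[48;2;13;10;31m🬂[38;2;14;11;34m[48;2;13;10;31m🬂[38;2;14;11;34m[48;2;13;10;31m🬂[38;2;14;11;34m[48;2;13;10;31m🬂[0m
[38;2;12;10;30m[48;2;11;9;27m🬂[38;2;12;10;30m[48;2;11;9;27m🬂[38;2;12;10;30m[48;2;11;9;27m🬂[38;2;11;9;28m[48;2;154;154;154m🬝[38;2;12;9;29m[48;2;115;115;115m🬎[38;2;12;9;29m[48;2;128;128;128m🬎[38;2;12;9;29m[48;2;159;159;159m🬎[38;2;12;9;29m[48;2;193;193;193m🬎[38;2;12;9;29m[48;2;176;176;176m🬎[38;2;12;10;30m[48;2;11;9;27m🬂[38;2;12;10;30m[48;2;11;9;27m🬂[38;2;12;10;30m[48;2;11;9;27m🬂[0m
[38;2;9;8;25m[48;2;9;7;23m🬎[38;2;9;8;25m[48;2;9;7;23m🬎[38;2;9;8;25m[48;2;9;7;23m🬎[38;2;193;193;193m[48;2;54;53;59m🬌[38;2;27;26;35m[48;2;183;183;183m🬂[38;2;10;8;26m[48;2;178;178;178m🬂[38;2;10;8;26m[48;2;168;168;168m🬂[38;2;10;8;26m[48;2;157;157;157m🬂[38;2;62;62;62m[48;2;147;147;147m🬮[38;2;111;111;111m[48;2;9;7;24m🬄[38;2;9;8;25m[48;2;9;7;23m🬎[38;2;9;8;25m[48;2;9;7;23m🬎[0m
[38;2;7;6;21m[48;2;7;6;19m🬎[38;2;7;6;21m[48;2;7;6;19m🬎[38;2;7;6;21m[48;2;7;6;19m🬎[38;2;7;6;21m[48;2;7;6;19m🬎[38;2;7;6;21m[48;2;7;6;19m🬎[38;2;7;6;21m[48;2;7;6;19m🬎[38;2;7;6;21m[48;2;7;6;19m🬎[38;2;7;6;21m[48;2;7;6;19m🬎[38;2;7;6;21m[48;2;7;6;19m🬎[38;2;7;6;21m[48;2;7;6;19m🬎[38;2;7;6;21m[48;2;7;6;19m🬎[38;2;7;6;21m[48;2;7;6;19m🬎[0m
[38;2;6;5;18m[48;2;5;5;16m🬂[38;2;6;5;18m[48;2;5;5;16m🬂[38;2;6;5;18m[48;2;5;5;16m🬂[38;2;6;5;18m[48;2;5;5;16m🬂[38;2;6;5;18m[48;2;5;5;16m🬂[38;2;6;5;18m[48;2;5;5;16m🬂[38;2;6;5;18m[48;2;5;5;16m🬂[38;2;6;5;18m[48;2;5;5;16m🬂[38;2;6;5;18m[48;2;5;5;16m🬂[38;2;6;5;18m[48;2;5;5;16m🬂[38;2;6;5;18m[48;2;5;5;16m🬂[38;2;6;5;18m[48;2;5;5;16m🬂[0m
</frame>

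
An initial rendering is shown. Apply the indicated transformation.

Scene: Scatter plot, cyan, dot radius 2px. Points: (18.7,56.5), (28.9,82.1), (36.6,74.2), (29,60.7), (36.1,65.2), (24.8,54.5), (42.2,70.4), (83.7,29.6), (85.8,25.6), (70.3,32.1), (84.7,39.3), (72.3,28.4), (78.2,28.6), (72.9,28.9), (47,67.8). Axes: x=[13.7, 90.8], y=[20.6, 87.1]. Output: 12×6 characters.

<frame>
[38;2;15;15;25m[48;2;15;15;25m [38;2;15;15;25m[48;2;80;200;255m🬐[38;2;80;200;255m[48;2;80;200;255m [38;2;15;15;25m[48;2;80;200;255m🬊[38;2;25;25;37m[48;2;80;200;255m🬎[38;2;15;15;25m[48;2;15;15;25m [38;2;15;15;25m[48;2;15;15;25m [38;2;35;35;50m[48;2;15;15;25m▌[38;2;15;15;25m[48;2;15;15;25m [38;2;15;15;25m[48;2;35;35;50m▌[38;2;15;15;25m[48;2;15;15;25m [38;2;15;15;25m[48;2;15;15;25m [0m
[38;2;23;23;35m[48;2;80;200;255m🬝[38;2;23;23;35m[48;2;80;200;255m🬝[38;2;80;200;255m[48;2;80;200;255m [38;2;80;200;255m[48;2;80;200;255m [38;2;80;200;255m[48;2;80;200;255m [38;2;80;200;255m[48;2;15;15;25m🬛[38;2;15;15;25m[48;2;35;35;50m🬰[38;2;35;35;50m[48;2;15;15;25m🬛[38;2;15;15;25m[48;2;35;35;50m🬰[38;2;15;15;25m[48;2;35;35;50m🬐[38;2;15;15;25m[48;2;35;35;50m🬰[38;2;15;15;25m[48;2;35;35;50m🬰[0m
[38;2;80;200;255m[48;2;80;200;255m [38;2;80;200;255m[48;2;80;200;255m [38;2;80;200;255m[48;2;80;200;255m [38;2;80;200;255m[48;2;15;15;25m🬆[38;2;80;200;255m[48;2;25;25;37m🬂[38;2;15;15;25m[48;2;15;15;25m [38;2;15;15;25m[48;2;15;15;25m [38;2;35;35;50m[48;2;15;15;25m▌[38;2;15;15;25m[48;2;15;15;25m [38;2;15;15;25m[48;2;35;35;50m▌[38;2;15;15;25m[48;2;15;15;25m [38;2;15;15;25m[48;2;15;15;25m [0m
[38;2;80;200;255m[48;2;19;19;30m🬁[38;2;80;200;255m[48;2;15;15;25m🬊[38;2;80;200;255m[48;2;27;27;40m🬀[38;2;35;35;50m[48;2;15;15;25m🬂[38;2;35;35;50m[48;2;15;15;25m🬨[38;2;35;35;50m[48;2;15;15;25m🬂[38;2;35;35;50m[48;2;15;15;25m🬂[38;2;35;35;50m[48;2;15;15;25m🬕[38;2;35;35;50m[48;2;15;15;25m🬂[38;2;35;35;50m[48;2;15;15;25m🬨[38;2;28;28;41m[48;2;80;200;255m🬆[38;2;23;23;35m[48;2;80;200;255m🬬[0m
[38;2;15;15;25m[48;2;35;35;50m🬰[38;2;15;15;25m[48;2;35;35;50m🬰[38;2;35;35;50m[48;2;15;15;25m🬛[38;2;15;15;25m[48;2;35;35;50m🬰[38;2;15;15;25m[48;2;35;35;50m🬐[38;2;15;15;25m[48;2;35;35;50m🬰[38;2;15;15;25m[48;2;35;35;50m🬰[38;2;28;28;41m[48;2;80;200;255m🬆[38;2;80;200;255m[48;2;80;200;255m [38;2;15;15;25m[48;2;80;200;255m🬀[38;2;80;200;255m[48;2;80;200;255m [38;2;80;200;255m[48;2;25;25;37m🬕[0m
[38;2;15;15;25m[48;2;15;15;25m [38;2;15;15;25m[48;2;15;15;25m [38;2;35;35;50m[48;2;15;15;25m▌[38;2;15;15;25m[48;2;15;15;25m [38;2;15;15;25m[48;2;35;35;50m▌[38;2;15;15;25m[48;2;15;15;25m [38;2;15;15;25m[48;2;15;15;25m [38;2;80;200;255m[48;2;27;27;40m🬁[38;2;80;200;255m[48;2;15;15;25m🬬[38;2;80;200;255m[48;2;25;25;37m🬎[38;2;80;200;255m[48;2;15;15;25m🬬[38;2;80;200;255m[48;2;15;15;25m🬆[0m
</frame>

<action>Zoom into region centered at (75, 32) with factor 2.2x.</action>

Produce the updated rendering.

<frame>
[38;2;15;15;25m[48;2;15;15;25m [38;2;15;15;25m[48;2;15;15;25m [38;2;35;35;50m[48;2;15;15;25m▌[38;2;15;15;25m[48;2;15;15;25m [38;2;15;15;25m[48;2;35;35;50m▌[38;2;15;15;25m[48;2;15;15;25m [38;2;15;15;25m[48;2;15;15;25m [38;2;35;35;50m[48;2;15;15;25m▌[38;2;15;15;25m[48;2;80;200;255m🬝[38;2;15;15;25m[48;2;35;35;50m▌[38;2;15;15;25m[48;2;15;15;25m [38;2;15;15;25m[48;2;15;15;25m [0m
[38;2;15;15;25m[48;2;35;35;50m🬰[38;2;15;15;25m[48;2;35;35;50m🬰[38;2;35;35;50m[48;2;15;15;25m🬛[38;2;15;15;25m[48;2;35;35;50m🬰[38;2;15;15;25m[48;2;35;35;50m🬐[38;2;15;15;25m[48;2;35;35;50m🬰[38;2;15;15;25m[48;2;35;35;50m🬰[38;2;27;27;40m[48;2;80;200;255m🬴[38;2;80;200;255m[48;2;80;200;255m [38;2;80;200;255m[48;2;35;35;50m🬛[38;2;15;15;25m[48;2;35;35;50m🬰[38;2;15;15;25m[48;2;35;35;50m🬰[0m
[38;2;15;15;25m[48;2;15;15;25m [38;2;15;15;25m[48;2;15;15;25m [38;2;35;35;50m[48;2;15;15;25m▌[38;2;15;15;25m[48;2;80;200;255m🬆[38;2;80;200;255m[48;2;35;35;50m🬺[38;2;15;15;25m[48;2;80;200;255m🬬[38;2;15;15;25m[48;2;80;200;255m🬝[38;2;35;35;50m[48;2;15;15;25m▌[38;2;15;15;25m[48;2;80;200;255m🬄[38;2;27;27;40m[48;2;80;200;255m🬬[38;2;15;15;25m[48;2;15;15;25m [38;2;15;15;25m[48;2;15;15;25m [0m
[38;2;35;35;50m[48;2;15;15;25m🬂[38;2;35;35;50m[48;2;15;15;25m🬂[38;2;35;35;50m[48;2;15;15;25m🬕[38;2;80;200;255m[48;2;20;20;31m🬉[38;2;80;200;255m[48;2;80;200;255m [38;2;80;200;255m[48;2;80;200;255m [38;2;80;200;255m[48;2;80;200;255m [38;2;80;200;255m[48;2;15;15;25m🬝[38;2;80;200;255m[48;2;15;15;25m🬬[38;2;80;200;255m[48;2;35;35;50m🬴[38;2;35;35;50m[48;2;15;15;25m🬂[38;2;35;35;50m[48;2;15;15;25m🬂[0m
[38;2;15;15;25m[48;2;35;35;50m🬰[38;2;15;15;25m[48;2;35;35;50m🬰[38;2;35;35;50m[48;2;15;15;25m🬛[38;2;15;15;25m[48;2;35;35;50m🬰[38;2;27;27;40m[48;2;80;200;255m🬺[38;2;80;200;255m[48;2;23;23;35m🬀[38;2;23;23;35m[48;2;80;200;255m🬺[38;2;35;35;50m[48;2;15;15;25m🬛[38;2;80;200;255m[48;2;21;21;33m🬊[38;2;80;200;255m[48;2;35;35;50m🬝[38;2;80;200;255m[48;2;23;23;35m🬀[38;2;15;15;25m[48;2;35;35;50m🬰[0m
[38;2;15;15;25m[48;2;15;15;25m [38;2;15;15;25m[48;2;15;15;25m [38;2;35;35;50m[48;2;15;15;25m▌[38;2;15;15;25m[48;2;15;15;25m [38;2;15;15;25m[48;2;35;35;50m▌[38;2;15;15;25m[48;2;15;15;25m [38;2;15;15;25m[48;2;15;15;25m [38;2;35;35;50m[48;2;15;15;25m▌[38;2;15;15;25m[48;2;15;15;25m [38;2;15;15;25m[48;2;35;35;50m▌[38;2;15;15;25m[48;2;15;15;25m [38;2;15;15;25m[48;2;15;15;25m [0m
</frame>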